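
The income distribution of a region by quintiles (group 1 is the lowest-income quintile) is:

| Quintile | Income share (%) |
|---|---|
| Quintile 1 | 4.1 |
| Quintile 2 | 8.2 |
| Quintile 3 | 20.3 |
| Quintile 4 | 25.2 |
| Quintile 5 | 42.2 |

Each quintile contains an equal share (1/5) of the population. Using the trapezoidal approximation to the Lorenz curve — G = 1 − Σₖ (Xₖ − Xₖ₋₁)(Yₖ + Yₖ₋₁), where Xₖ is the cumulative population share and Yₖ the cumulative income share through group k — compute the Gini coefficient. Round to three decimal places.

0.373

Cumulative income shares Yₖ: 0.0410, 0.1230, 0.3260, 0.5780, 1.0000
Σ (Xₖ−Xₖ₋₁)(Yₖ+Yₖ₋₁) = (1/5)(0.0410+0.0000) + (1/5)(0.1230+0.0410) + (1/5)(0.3260+0.1230) + (1/5)(0.5780+0.3260) + (1/5)(1.0000+0.5780)
  = 0.0082 + 0.0328 + 0.0898 + 0.1808 + 0.3156 = 0.6272
G = 1 − 0.6272 = 0.3728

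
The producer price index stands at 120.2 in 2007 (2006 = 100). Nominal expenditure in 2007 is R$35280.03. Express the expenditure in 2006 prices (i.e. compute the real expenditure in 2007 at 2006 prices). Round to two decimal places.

29351.11

Real = Nominal ÷ (Index/100) = 35280.03 ÷ (120.2/100)
     = 35280.03 ÷ 1.202 = 29351.1065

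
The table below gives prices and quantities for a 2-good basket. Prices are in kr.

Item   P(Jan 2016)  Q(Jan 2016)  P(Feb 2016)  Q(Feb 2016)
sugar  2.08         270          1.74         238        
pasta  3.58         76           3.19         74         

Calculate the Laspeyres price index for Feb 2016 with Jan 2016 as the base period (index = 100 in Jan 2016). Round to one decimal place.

85.4

Laspeyres price index uses base-period quantities as weights.
ΣP(Feb 2016)·Q(Jan 2016) = 1.74×270 + 3.19×76 = 469.8 + 242.44 = 712.24
ΣP(Jan 2016)·Q(Jan 2016) = 2.08×270 + 3.58×76 = 561.6 + 272.08 = 833.68
Index = 712.24 / 833.68 × 100 = 85.4333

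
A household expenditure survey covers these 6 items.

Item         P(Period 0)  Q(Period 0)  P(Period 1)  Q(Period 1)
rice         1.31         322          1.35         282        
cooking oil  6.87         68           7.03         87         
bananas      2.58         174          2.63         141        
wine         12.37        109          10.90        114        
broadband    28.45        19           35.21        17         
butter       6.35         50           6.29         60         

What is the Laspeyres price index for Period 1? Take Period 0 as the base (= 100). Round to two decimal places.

Laspeyres price index uses base-period quantities as weights.
ΣP(Period 1)·Q(Period 0) = 1.35×322 + 7.03×68 + 2.63×174 + 10.90×109 + 35.21×19 + 6.29×50 = 434.7 + 478.04 + 457.62 + 1188.1 + 668.99 + 314.5 = 3541.95
ΣP(Period 0)·Q(Period 0) = 1.31×322 + 6.87×68 + 2.58×174 + 12.37×109 + 28.45×19 + 6.35×50 = 421.82 + 467.16 + 448.92 + 1348.33 + 540.55 + 317.5 = 3544.28
Index = 3541.95 / 3544.28 × 100 = 99.9343

99.93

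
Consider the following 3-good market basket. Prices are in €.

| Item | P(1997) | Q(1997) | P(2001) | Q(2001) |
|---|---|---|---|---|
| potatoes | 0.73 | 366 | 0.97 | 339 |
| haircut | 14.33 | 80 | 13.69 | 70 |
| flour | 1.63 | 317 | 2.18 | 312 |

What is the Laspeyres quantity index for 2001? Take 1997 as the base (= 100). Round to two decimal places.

Laspeyres quantity index uses base-period prices as weights.
ΣP(1997)·Q(2001) = 0.73×339 + 14.33×70 + 1.63×312 = 247.47 + 1003.1 + 508.56 = 1759.13
ΣP(1997)·Q(1997) = 0.73×366 + 14.33×80 + 1.63×317 = 267.18 + 1146.4 + 516.71 = 1930.29
Index = 1759.13 / 1930.29 × 100 = 91.1329

91.13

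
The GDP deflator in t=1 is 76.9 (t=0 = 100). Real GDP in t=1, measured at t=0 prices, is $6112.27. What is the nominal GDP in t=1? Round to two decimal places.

Nominal = Real × (Index/100) = 6112.27 × (76.9/100)
        = 6112.27 × 0.769 = 4700.3356

4700.34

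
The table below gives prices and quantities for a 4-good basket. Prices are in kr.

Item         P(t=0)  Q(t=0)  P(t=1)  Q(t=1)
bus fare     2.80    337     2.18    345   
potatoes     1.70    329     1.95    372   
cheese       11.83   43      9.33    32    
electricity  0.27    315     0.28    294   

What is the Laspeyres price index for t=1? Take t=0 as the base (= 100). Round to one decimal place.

89.0

Laspeyres price index uses base-period quantities as weights.
ΣP(t=1)·Q(t=0) = 2.18×337 + 1.95×329 + 9.33×43 + 0.28×315 = 734.66 + 641.55 + 401.19 + 88.2 = 1865.6
ΣP(t=0)·Q(t=0) = 2.80×337 + 1.70×329 + 11.83×43 + 0.27×315 = 943.6 + 559.3 + 508.69 + 85.05 = 2096.64
Index = 1865.6 / 2096.64 × 100 = 88.9805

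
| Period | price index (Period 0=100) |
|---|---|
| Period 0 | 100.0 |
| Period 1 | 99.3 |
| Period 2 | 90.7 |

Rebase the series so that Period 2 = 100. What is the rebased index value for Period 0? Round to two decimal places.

Rebased(Period 0) = 100.0 / 90.7 × 100 = 110.2536

110.25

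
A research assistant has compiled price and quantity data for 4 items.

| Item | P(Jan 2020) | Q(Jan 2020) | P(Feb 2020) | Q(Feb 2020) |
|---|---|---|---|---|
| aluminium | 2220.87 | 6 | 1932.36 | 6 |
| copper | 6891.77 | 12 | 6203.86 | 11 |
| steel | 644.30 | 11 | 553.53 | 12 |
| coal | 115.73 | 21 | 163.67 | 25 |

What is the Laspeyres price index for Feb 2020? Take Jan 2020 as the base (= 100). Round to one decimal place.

90.5

Laspeyres price index uses base-period quantities as weights.
ΣP(Feb 2020)·Q(Jan 2020) = 1932.36×6 + 6203.86×12 + 553.53×11 + 163.67×21 = 11594.16 + 74446.32 + 6088.83 + 3437.07 = 95566.38
ΣP(Jan 2020)·Q(Jan 2020) = 2220.87×6 + 6891.77×12 + 644.30×11 + 115.73×21 = 13325.22 + 82701.24 + 7087.3 + 2430.33 = 105544.09
Index = 95566.38 / 105544.09 × 100 = 90.5464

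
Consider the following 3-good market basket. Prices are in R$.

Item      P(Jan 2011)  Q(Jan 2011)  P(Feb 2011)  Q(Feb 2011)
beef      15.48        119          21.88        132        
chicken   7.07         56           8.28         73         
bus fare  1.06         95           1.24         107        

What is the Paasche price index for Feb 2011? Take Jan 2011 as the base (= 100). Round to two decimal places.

Paasche price index uses current-period quantities as weights.
ΣP(Feb 2011)·Q(Feb 2011) = 21.88×132 + 8.28×73 + 1.24×107 = 2888.16 + 604.44 + 132.68 = 3625.28
ΣP(Jan 2011)·Q(Feb 2011) = 15.48×132 + 7.07×73 + 1.06×107 = 2043.36 + 516.11 + 113.42 = 2672.89
Index = 3625.28 / 2672.89 × 100 = 135.6315

135.63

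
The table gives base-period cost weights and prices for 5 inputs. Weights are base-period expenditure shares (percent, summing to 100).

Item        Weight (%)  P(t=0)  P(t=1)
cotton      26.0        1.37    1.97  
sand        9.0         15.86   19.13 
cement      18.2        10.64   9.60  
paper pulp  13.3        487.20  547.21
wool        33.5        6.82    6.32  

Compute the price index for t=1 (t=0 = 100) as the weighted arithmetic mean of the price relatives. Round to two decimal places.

110.65

cotton: 26.0 × (1.97/1.37) = 26.0 × 1.437956 = 37.3869
sand: 9.0 × (19.13/15.86) = 9.0 × 1.206179 = 10.8556
cement: 18.2 × (9.60/10.64) = 18.2 × 0.902256 = 16.4211
paper pulp: 13.3 × (547.21/487.20) = 13.3 × 1.123173 = 14.9382
wool: 33.5 × (6.32/6.82) = 33.5 × 0.926686 = 31.0440
Index = Σ wᵢ·(p₁ᵢ/p₀ᵢ) = 37.3869 + 10.8556 + 16.4211 + 14.9382 + 31.0440 = 110.6457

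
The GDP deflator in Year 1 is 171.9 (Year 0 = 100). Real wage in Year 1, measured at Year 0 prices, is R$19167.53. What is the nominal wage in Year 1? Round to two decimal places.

Nominal = Real × (Index/100) = 19167.53 × (171.9/100)
        = 19167.53 × 1.719 = 32948.9841

32948.98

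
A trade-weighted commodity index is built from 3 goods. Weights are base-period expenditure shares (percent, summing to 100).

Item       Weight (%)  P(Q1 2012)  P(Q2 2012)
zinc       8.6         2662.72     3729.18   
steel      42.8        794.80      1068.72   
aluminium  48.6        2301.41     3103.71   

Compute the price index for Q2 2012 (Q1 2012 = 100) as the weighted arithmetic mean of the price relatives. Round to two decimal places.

zinc: 8.6 × (3729.18/2662.72) = 8.6 × 1.400515 = 12.0444
steel: 42.8 × (1068.72/794.80) = 42.8 × 1.344640 = 57.5506
aluminium: 48.6 × (3103.71/2301.41) = 48.6 × 1.348612 = 65.5426
Index = Σ wᵢ·(p₁ᵢ/p₀ᵢ) = 12.0444 + 57.5506 + 65.5426 = 135.1376

135.14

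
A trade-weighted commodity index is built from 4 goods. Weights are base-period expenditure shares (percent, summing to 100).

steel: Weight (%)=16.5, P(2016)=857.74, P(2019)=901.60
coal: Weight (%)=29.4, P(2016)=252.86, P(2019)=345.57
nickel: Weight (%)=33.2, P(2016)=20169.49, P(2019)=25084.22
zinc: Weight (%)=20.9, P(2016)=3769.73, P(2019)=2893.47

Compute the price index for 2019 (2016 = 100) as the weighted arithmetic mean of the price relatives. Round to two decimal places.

114.85

steel: 16.5 × (901.60/857.74) = 16.5 × 1.051134 = 17.3437
coal: 29.4 × (345.57/252.86) = 29.4 × 1.366646 = 40.1794
nickel: 33.2 × (25084.22/20169.49) = 33.2 × 1.243672 = 41.2899
zinc: 20.9 × (2893.47/3769.73) = 20.9 × 0.767554 = 16.0419
Index = Σ wᵢ·(p₁ᵢ/p₀ᵢ) = 17.3437 + 40.1794 + 41.2899 + 16.0419 = 114.8549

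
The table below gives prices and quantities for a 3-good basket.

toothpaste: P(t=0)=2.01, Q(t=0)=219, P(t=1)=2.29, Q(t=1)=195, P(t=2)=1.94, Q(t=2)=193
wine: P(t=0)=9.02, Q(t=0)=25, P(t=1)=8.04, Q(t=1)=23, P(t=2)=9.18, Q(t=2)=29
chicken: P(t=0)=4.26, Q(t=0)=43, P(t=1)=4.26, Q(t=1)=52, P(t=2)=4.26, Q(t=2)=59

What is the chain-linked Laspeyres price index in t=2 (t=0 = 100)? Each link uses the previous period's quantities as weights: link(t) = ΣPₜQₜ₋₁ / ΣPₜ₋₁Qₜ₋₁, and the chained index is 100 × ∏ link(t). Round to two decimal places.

Link t=0→t=1:
ΣP(t=1)Q(t=0) = 2.29×219 + 8.04×25 + 4.26×43 = 501.51 + 201 + 183.18 = 885.69
ΣP(t=0)Q(t=0) = 2.01×219 + 9.02×25 + 4.26×43 = 440.19 + 225.5 + 183.18 = 848.87
link = 885.69/848.87 = 1.043375
Link t=1→t=2:
ΣP(t=2)Q(t=1) = 1.94×195 + 9.18×23 + 4.26×52 = 378.3 + 211.14 + 221.52 = 810.96
ΣP(t=1)Q(t=1) = 2.29×195 + 8.04×23 + 4.26×52 = 446.55 + 184.92 + 221.52 = 852.99
link = 810.96/852.99 = 0.950726
Chained index = 100 × 1.043375 × 0.950726 = 99.1964

99.20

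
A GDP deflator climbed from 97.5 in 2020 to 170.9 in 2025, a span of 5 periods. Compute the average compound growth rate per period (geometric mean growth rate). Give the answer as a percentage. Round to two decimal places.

Growth factor = (170.9/97.5)^(1/5) = (1.752821)^(1/5) = 1.118787
Growth rate = 1.118787 − 1 = 0.118787 = 11.8787%

11.88%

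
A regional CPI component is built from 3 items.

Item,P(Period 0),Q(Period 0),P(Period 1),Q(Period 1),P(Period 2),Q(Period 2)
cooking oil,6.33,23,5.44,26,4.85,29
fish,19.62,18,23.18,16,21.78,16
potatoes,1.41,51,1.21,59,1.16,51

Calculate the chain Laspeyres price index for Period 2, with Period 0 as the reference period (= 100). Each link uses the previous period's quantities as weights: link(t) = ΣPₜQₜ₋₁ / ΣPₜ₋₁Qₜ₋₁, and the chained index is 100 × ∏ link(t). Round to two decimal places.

98.48

Link Period 0→Period 1:
ΣP(Period 1)Q(Period 0) = 5.44×23 + 23.18×18 + 1.21×51 = 125.12 + 417.24 + 61.71 = 604.07
ΣP(Period 0)Q(Period 0) = 6.33×23 + 19.62×18 + 1.41×51 = 145.59 + 353.16 + 71.91 = 570.66
link = 604.07/570.66 = 1.058546
Link Period 1→Period 2:
ΣP(Period 2)Q(Period 1) = 4.85×26 + 21.78×16 + 1.16×59 = 126.1 + 348.48 + 68.44 = 543.02
ΣP(Period 1)Q(Period 1) = 5.44×26 + 23.18×16 + 1.21×59 = 141.44 + 370.88 + 71.39 = 583.71
link = 543.02/583.71 = 0.930291
Chained index = 100 × 1.058546 × 0.930291 = 98.4756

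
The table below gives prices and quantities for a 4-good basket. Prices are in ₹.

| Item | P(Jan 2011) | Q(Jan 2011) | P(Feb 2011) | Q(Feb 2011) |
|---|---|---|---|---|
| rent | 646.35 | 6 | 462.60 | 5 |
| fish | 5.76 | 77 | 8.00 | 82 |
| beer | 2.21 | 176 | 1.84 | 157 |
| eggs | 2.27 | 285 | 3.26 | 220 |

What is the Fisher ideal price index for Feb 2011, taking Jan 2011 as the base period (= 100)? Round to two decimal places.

Laspeyres component (base-period weights):
ΣP(Feb 2011)Q(Jan 2011) = 462.60×6 + 8.00×77 + 1.84×176 + 3.26×285 = 2775.6 + 616 + 323.84 + 929.1 = 4644.54
ΣP(Jan 2011)Q(Jan 2011) = 646.35×6 + 5.76×77 + 2.21×176 + 2.27×285 = 3878.1 + 443.52 + 388.96 + 646.95 = 5357.53
L = 4644.54 / 5357.53 × 100 = 86.6918
Paasche component (current-period weights):
ΣP(Feb 2011)Q(Feb 2011) = 462.60×5 + 8.00×82 + 1.84×157 + 3.26×220 = 2313 + 656 + 288.88 + 717.2 = 3975.08
ΣP(Jan 2011)Q(Feb 2011) = 646.35×5 + 5.76×82 + 2.21×157 + 2.27×220 = 3231.75 + 472.32 + 346.97 + 499.4 = 4550.44
P = 3975.08 / 4550.44 × 100 = 87.3559
Fisher = √(L × P) = √(86.6918 × 87.3559) = 87.0232

87.02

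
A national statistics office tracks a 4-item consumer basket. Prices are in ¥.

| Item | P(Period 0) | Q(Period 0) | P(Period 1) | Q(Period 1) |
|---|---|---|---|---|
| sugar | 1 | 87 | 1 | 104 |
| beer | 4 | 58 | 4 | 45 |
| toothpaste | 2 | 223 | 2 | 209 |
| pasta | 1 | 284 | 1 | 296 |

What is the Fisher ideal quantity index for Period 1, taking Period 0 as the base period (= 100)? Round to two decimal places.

95.14

Laspeyres component (base-period weights):
ΣP(Period 0)Q(Period 1) = 1×104 + 4×45 + 2×209 + 1×296 = 104 + 180 + 418 + 296 = 998
ΣP(Period 0)Q(Period 0) = 1×87 + 4×58 + 2×223 + 1×284 = 87 + 232 + 446 + 284 = 1049
L = 998 / 1049 × 100 = 95.1382
Paasche component (current-period weights):
ΣP(Period 1)Q(Period 1) = 1×104 + 4×45 + 2×209 + 1×296 = 104 + 180 + 418 + 296 = 998
ΣP(Period 1)Q(Period 0) = 1×87 + 4×58 + 2×223 + 1×284 = 87 + 232 + 446 + 284 = 1049
P = 998 / 1049 × 100 = 95.1382
Fisher = √(L × P) = √(95.1382 × 95.1382) = 95.1382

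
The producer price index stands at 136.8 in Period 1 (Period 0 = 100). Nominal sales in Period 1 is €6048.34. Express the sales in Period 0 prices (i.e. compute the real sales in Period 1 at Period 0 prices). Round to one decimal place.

4421.3

Real = Nominal ÷ (Index/100) = 6048.34 ÷ (136.8/100)
     = 6048.34 ÷ 1.368 = 4421.3012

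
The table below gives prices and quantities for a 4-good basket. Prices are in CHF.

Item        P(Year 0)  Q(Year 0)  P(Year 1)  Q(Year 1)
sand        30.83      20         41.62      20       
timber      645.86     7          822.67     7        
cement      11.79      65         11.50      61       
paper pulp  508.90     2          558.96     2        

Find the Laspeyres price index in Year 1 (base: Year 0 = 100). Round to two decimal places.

122.17

Laspeyres price index uses base-period quantities as weights.
ΣP(Year 1)·Q(Year 0) = 41.62×20 + 822.67×7 + 11.50×65 + 558.96×2 = 832.4 + 5758.69 + 747.5 + 1117.92 = 8456.51
ΣP(Year 0)·Q(Year 0) = 30.83×20 + 645.86×7 + 11.79×65 + 508.90×2 = 616.6 + 4521.02 + 766.35 + 1017.8 = 6921.77
Index = 8456.51 / 6921.77 × 100 = 122.1727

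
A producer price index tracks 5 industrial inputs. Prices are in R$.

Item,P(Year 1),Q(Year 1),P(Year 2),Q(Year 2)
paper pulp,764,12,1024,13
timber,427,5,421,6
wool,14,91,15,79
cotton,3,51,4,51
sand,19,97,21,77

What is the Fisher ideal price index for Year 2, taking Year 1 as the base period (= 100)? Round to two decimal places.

123.68

Laspeyres component (base-period weights):
ΣP(Year 2)Q(Year 1) = 1024×12 + 421×5 + 15×91 + 4×51 + 21×97 = 12288 + 2105 + 1365 + 204 + 2037 = 17999
ΣP(Year 1)Q(Year 1) = 764×12 + 427×5 + 14×91 + 3×51 + 19×97 = 9168 + 2135 + 1274 + 153 + 1843 = 14573
L = 17999 / 14573 × 100 = 123.5092
Paasche component (current-period weights):
ΣP(Year 2)Q(Year 2) = 1024×13 + 421×6 + 15×79 + 4×51 + 21×77 = 13312 + 2526 + 1185 + 204 + 1617 = 18844
ΣP(Year 1)Q(Year 2) = 764×13 + 427×6 + 14×79 + 3×51 + 19×77 = 9932 + 2562 + 1106 + 153 + 1463 = 15216
P = 18844 / 15216 × 100 = 123.8433
Fisher = √(L × P) = √(123.5092 × 123.8433) = 123.6762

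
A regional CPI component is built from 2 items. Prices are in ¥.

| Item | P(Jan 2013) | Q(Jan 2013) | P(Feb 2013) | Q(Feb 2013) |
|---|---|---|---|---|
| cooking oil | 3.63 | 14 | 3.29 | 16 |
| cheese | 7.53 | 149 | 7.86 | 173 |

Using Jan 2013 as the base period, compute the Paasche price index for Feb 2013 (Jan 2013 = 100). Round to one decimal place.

103.8

Paasche price index uses current-period quantities as weights.
ΣP(Feb 2013)·Q(Feb 2013) = 3.29×16 + 7.86×173 = 52.64 + 1359.78 = 1412.42
ΣP(Jan 2013)·Q(Feb 2013) = 3.63×16 + 7.53×173 = 58.08 + 1302.69 = 1360.77
Index = 1412.42 / 1360.77 × 100 = 103.7956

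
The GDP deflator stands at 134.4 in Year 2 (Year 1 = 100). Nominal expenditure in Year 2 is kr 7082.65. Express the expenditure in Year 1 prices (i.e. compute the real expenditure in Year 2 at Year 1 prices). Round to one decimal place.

5269.8

Real = Nominal ÷ (Index/100) = 7082.65 ÷ (134.4/100)
     = 7082.65 ÷ 1.344 = 5269.8289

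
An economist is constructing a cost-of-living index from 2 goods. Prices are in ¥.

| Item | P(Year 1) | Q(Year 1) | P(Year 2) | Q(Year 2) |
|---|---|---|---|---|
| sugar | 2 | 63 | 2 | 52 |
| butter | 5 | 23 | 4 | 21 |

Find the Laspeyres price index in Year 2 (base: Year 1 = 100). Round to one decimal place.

Laspeyres price index uses base-period quantities as weights.
ΣP(Year 2)·Q(Year 1) = 2×63 + 4×23 = 126 + 92 = 218
ΣP(Year 1)·Q(Year 1) = 2×63 + 5×23 = 126 + 115 = 241
Index = 218 / 241 × 100 = 90.4564

90.5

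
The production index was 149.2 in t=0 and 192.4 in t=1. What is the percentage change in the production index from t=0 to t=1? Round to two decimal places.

Change = (192.4 − 149.2) / 149.2 × 100
       = 43.2 / 149.2 × 100 = 28.9544%

28.95%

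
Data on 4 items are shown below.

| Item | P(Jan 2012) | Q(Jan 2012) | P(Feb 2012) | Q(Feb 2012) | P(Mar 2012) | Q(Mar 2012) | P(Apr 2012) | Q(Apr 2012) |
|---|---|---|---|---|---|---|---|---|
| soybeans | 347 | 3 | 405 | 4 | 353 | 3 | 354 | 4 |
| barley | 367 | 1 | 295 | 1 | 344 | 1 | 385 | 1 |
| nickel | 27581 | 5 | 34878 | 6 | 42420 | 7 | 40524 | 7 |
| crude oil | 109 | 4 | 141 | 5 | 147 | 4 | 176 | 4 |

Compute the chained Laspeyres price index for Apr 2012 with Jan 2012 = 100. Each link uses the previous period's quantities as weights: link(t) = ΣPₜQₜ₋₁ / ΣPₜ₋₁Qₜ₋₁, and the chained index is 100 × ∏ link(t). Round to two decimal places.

146.44

Link Jan 2012→Feb 2012:
ΣP(Feb 2012)Q(Jan 2012) = 405×3 + 295×1 + 34878×5 + 141×4 = 1215 + 295 + 174390 + 564 = 176464
ΣP(Jan 2012)Q(Jan 2012) = 347×3 + 367×1 + 27581×5 + 109×4 = 1041 + 367 + 137905 + 436 = 139749
link = 176464/139749 = 1.262721
Link Feb 2012→Mar 2012:
ΣP(Mar 2012)Q(Feb 2012) = 353×4 + 344×1 + 42420×6 + 147×5 = 1412 + 344 + 254520 + 735 = 257011
ΣP(Feb 2012)Q(Feb 2012) = 405×4 + 295×1 + 34878×6 + 141×5 = 1620 + 295 + 209268 + 705 = 211888
link = 257011/211888 = 1.212957
Link Mar 2012→Apr 2012:
ΣP(Apr 2012)Q(Mar 2012) = 354×3 + 385×1 + 40524×7 + 176×4 = 1062 + 385 + 283668 + 704 = 285819
ΣP(Mar 2012)Q(Mar 2012) = 353×3 + 344×1 + 42420×7 + 147×4 = 1059 + 344 + 296940 + 588 = 298931
link = 285819/298931 = 0.956137
Chained index = 100 × 1.262721 × 1.212957 × 0.956137 = 146.4444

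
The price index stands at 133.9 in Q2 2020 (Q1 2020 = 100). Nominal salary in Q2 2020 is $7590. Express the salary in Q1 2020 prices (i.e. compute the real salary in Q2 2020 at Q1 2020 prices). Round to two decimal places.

Real = Nominal ÷ (Index/100) = 7590 ÷ (133.9/100)
     = 7590 ÷ 1.339 = 5668.4093

5668.41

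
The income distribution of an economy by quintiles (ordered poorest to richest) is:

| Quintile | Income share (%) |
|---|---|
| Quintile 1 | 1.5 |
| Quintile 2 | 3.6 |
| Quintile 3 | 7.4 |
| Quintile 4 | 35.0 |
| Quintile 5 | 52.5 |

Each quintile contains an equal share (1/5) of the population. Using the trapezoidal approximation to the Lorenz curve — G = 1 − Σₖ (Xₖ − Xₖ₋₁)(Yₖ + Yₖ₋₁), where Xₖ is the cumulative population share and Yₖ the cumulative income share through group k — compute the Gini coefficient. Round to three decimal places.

Cumulative income shares Yₖ: 0.0150, 0.0510, 0.1250, 0.4750, 1.0000
Σ (Xₖ−Xₖ₋₁)(Yₖ+Yₖ₋₁) = (1/5)(0.0150+0.0000) + (1/5)(0.0510+0.0150) + (1/5)(0.1250+0.0510) + (1/5)(0.4750+0.1250) + (1/5)(1.0000+0.4750)
  = 0.0030 + 0.0132 + 0.0352 + 0.1200 + 0.2950 = 0.4664
G = 1 − 0.4664 = 0.5336

0.534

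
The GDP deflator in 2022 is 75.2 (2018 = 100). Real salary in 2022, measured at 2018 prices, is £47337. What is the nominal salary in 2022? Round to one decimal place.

35597.4

Nominal = Real × (Index/100) = 47337 × (75.2/100)
        = 47337 × 0.752 = 35597.4240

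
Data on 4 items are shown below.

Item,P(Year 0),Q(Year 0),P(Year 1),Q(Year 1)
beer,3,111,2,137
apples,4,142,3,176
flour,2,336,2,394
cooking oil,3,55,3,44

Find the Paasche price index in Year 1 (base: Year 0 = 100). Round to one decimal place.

Paasche price index uses current-period quantities as weights.
ΣP(Year 1)·Q(Year 1) = 2×137 + 3×176 + 2×394 + 3×44 = 274 + 528 + 788 + 132 = 1722
ΣP(Year 0)·Q(Year 1) = 3×137 + 4×176 + 2×394 + 3×44 = 411 + 704 + 788 + 132 = 2035
Index = 1722 / 2035 × 100 = 84.6192

84.6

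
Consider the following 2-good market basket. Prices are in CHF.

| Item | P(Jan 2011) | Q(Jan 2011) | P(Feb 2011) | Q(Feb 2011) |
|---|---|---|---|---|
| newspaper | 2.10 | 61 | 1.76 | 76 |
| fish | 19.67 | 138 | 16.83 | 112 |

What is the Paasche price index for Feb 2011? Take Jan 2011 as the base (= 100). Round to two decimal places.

Paasche price index uses current-period quantities as weights.
ΣP(Feb 2011)·Q(Feb 2011) = 1.76×76 + 16.83×112 = 133.76 + 1884.96 = 2018.72
ΣP(Jan 2011)·Q(Feb 2011) = 2.10×76 + 19.67×112 = 159.6 + 2203.04 = 2362.64
Index = 2018.72 / 2362.64 × 100 = 85.4434

85.44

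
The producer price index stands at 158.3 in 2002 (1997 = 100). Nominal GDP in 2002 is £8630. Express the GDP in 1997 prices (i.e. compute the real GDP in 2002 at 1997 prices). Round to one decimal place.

Real = Nominal ÷ (Index/100) = 8630 ÷ (158.3/100)
     = 8630 ÷ 1.583 = 5451.6740

5451.7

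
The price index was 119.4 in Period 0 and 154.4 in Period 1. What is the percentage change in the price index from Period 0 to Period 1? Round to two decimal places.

Change = (154.4 − 119.4) / 119.4 × 100
       = 35.0 / 119.4 × 100 = 29.3132%

29.31%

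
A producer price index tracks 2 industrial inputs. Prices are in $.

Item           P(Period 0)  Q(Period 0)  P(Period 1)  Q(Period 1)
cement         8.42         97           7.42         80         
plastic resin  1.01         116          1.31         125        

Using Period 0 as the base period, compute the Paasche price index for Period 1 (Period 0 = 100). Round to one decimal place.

94.7

Paasche price index uses current-period quantities as weights.
ΣP(Period 1)·Q(Period 1) = 7.42×80 + 1.31×125 = 593.6 + 163.75 = 757.35
ΣP(Period 0)·Q(Period 1) = 8.42×80 + 1.01×125 = 673.6 + 126.25 = 799.85
Index = 757.35 / 799.85 × 100 = 94.6865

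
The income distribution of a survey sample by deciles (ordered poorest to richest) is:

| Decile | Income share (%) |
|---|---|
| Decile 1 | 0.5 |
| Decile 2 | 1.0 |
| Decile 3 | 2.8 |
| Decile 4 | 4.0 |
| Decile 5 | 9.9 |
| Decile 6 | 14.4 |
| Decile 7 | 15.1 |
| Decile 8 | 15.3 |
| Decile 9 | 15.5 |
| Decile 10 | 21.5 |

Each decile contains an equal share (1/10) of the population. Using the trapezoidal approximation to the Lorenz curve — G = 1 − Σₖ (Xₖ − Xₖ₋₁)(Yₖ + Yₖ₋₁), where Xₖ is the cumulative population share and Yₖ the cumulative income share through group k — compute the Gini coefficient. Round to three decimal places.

0.391

Cumulative income shares Yₖ: 0.0050, 0.0150, 0.0430, 0.0830, 0.1820, 0.3260, 0.4770, 0.6300, 0.7850, 1.0000
Σ (Xₖ−Xₖ₋₁)(Yₖ+Yₖ₋₁) = (1/10)(0.0050+0.0000) + (1/10)(0.0150+0.0050) + (1/10)(0.0430+0.0150) + (1/10)(0.0830+0.0430) + (1/10)(0.1820+0.0830) + (1/10)(0.3260+0.1820) + (1/10)(0.4770+0.3260) + (1/10)(0.6300+0.4770) + (1/10)(0.7850+0.6300) + (1/10)(1.0000+0.7850)
  = 0.0005 + 0.0020 + 0.0058 + 0.0126 + 0.0265 + 0.0508 + 0.0803 + 0.1107 + 0.1415 + 0.1785 = 0.6092
G = 1 − 0.6092 = 0.3908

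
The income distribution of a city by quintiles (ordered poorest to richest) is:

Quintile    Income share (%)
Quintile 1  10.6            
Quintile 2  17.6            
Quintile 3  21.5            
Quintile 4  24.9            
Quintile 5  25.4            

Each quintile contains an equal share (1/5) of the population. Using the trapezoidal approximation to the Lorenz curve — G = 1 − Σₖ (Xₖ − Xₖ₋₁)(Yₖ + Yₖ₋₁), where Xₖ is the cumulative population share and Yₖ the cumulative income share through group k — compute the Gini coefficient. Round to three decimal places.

Cumulative income shares Yₖ: 0.1060, 0.2820, 0.4970, 0.7460, 1.0000
Σ (Xₖ−Xₖ₋₁)(Yₖ+Yₖ₋₁) = (1/5)(0.1060+0.0000) + (1/5)(0.2820+0.1060) + (1/5)(0.4970+0.2820) + (1/5)(0.7460+0.4970) + (1/5)(1.0000+0.7460)
  = 0.0212 + 0.0776 + 0.1558 + 0.2486 + 0.3492 = 0.8524
G = 1 − 0.8524 = 0.1476

0.148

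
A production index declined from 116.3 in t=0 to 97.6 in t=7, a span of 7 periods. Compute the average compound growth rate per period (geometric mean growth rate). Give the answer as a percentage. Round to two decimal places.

-2.47%

Growth factor = (97.6/116.3)^(1/7) = (0.839209)^(1/7) = 0.975269
Growth rate = 0.975269 − 1 = -0.024731 = -2.4731%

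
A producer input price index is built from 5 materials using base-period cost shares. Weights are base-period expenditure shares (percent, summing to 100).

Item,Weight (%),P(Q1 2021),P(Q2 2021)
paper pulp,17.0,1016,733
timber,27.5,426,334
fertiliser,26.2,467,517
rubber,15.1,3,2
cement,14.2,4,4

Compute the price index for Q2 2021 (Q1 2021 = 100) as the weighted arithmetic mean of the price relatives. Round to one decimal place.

87.1

paper pulp: 17.0 × (733/1016) = 17.0 × 0.721457 = 12.2648
timber: 27.5 × (334/426) = 27.5 × 0.784038 = 21.5610
fertiliser: 26.2 × (517/467) = 26.2 × 1.107066 = 29.0051
rubber: 15.1 × (2/3) = 15.1 × 0.666667 = 10.0667
cement: 14.2 × (4/4) = 14.2 × 1.000000 = 14.2000
Index = Σ wᵢ·(p₁ᵢ/p₀ᵢ) = 12.2648 + 21.5610 + 29.0051 + 10.0667 + 14.2000 = 87.0976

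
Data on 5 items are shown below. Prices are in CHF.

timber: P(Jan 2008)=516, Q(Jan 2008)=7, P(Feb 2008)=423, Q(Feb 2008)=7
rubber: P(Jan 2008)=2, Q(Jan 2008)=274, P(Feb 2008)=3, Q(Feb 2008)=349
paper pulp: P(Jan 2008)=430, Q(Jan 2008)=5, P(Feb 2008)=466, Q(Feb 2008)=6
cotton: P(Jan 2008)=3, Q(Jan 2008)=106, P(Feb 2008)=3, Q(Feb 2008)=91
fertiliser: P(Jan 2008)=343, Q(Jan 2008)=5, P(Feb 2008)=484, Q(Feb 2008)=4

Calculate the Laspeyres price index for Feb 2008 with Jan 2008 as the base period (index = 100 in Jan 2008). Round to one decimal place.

Laspeyres price index uses base-period quantities as weights.
ΣP(Feb 2008)·Q(Jan 2008) = 423×7 + 3×274 + 466×5 + 3×106 + 484×5 = 2961 + 822 + 2330 + 318 + 2420 = 8851
ΣP(Jan 2008)·Q(Jan 2008) = 516×7 + 2×274 + 430×5 + 3×106 + 343×5 = 3612 + 548 + 2150 + 318 + 1715 = 8343
Index = 8851 / 8343 × 100 = 106.0889

106.1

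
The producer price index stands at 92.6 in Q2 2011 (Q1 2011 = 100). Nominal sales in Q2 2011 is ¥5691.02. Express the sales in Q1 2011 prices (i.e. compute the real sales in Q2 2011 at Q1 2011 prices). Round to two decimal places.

6145.81

Real = Nominal ÷ (Index/100) = 5691.02 ÷ (92.6/100)
     = 5691.02 ÷ 0.926 = 6145.8099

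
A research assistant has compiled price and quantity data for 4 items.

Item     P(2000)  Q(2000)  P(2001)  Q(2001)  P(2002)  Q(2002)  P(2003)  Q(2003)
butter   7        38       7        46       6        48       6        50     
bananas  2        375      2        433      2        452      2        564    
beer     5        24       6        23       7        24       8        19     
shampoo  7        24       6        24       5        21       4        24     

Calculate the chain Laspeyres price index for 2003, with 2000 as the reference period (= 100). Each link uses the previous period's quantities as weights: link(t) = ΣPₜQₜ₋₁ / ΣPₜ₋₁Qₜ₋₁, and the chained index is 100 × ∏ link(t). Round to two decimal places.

Link 2000→2001:
ΣP(2001)Q(2000) = 7×38 + 2×375 + 6×24 + 6×24 = 266 + 750 + 144 + 144 = 1304
ΣP(2000)Q(2000) = 7×38 + 2×375 + 5×24 + 7×24 = 266 + 750 + 120 + 168 = 1304
link = 1304/1304 = 1.000000
Link 2001→2002:
ΣP(2002)Q(2001) = 6×46 + 2×433 + 7×23 + 5×24 = 276 + 866 + 161 + 120 = 1423
ΣP(2001)Q(2001) = 7×46 + 2×433 + 6×23 + 6×24 = 322 + 866 + 138 + 144 = 1470
link = 1423/1470 = 0.968027
Link 2002→2003:
ΣP(2003)Q(2002) = 6×48 + 2×452 + 8×24 + 4×21 = 288 + 904 + 192 + 84 = 1468
ΣP(2002)Q(2002) = 6×48 + 2×452 + 7×24 + 5×21 = 288 + 904 + 168 + 105 = 1465
link = 1468/1465 = 1.002048
Chained index = 100 × 1.000000 × 0.968027 × 1.002048 = 97.0010

97.00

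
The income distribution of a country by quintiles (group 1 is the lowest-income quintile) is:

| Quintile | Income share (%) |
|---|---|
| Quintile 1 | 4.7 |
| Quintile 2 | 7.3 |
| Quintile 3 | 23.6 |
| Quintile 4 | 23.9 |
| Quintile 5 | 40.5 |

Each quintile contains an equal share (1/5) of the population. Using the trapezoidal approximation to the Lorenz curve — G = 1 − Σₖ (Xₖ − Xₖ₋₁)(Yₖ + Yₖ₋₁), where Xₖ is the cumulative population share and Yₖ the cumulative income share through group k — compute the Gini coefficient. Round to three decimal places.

0.353

Cumulative income shares Yₖ: 0.0470, 0.1200, 0.3560, 0.5950, 1.0000
Σ (Xₖ−Xₖ₋₁)(Yₖ+Yₖ₋₁) = (1/5)(0.0470+0.0000) + (1/5)(0.1200+0.0470) + (1/5)(0.3560+0.1200) + (1/5)(0.5950+0.3560) + (1/5)(1.0000+0.5950)
  = 0.0094 + 0.0334 + 0.0952 + 0.1902 + 0.3190 = 0.6472
G = 1 − 0.6472 = 0.3528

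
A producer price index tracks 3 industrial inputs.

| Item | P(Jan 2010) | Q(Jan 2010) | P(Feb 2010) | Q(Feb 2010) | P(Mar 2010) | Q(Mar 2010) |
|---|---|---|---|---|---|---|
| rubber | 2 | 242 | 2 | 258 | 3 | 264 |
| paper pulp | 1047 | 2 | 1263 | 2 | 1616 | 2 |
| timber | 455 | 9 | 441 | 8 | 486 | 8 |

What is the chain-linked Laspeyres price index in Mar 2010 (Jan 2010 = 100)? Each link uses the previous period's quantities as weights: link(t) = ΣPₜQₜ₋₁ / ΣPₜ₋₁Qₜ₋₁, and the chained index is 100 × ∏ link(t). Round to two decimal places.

Link Jan 2010→Feb 2010:
ΣP(Feb 2010)Q(Jan 2010) = 2×242 + 1263×2 + 441×9 = 484 + 2526 + 3969 = 6979
ΣP(Jan 2010)Q(Jan 2010) = 2×242 + 1047×2 + 455×9 = 484 + 2094 + 4095 = 6673
link = 6979/6673 = 1.045856
Link Feb 2010→Mar 2010:
ΣP(Mar 2010)Q(Feb 2010) = 3×258 + 1616×2 + 486×8 = 774 + 3232 + 3888 = 7894
ΣP(Feb 2010)Q(Feb 2010) = 2×258 + 1263×2 + 441×8 = 516 + 2526 + 3528 = 6570
link = 7894/6570 = 1.201522
Chained index = 100 × 1.045856 × 1.201522 = 125.6620

125.66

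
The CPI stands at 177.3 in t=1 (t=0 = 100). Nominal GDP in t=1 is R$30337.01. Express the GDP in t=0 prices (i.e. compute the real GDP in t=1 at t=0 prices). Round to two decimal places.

17110.55

Real = Nominal ÷ (Index/100) = 30337.01 ÷ (177.3/100)
     = 30337.01 ÷ 1.773 = 17110.5527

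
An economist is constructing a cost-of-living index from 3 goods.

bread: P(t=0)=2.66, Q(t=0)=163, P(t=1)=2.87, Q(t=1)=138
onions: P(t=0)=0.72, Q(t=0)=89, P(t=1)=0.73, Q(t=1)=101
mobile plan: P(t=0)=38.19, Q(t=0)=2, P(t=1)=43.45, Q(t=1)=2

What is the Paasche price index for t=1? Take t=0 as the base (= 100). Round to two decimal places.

Paasche price index uses current-period quantities as weights.
ΣP(t=1)·Q(t=1) = 2.87×138 + 0.73×101 + 43.45×2 = 396.06 + 73.73 + 86.9 = 556.69
ΣP(t=0)·Q(t=1) = 2.66×138 + 0.72×101 + 38.19×2 = 367.08 + 72.72 + 76.38 = 516.18
Index = 556.69 / 516.18 × 100 = 107.8480

107.85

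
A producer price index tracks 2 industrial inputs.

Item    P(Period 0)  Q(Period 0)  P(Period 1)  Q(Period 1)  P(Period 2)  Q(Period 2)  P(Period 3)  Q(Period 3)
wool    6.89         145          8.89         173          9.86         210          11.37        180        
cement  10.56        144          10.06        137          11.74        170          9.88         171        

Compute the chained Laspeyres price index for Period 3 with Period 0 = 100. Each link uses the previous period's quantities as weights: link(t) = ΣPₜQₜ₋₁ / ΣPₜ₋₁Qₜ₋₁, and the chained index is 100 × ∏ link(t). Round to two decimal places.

Link Period 0→Period 1:
ΣP(Period 1)Q(Period 0) = 8.89×145 + 10.06×144 = 1289.05 + 1448.64 = 2737.69
ΣP(Period 0)Q(Period 0) = 6.89×145 + 10.56×144 = 999.05 + 1520.64 = 2519.69
link = 2737.69/2519.69 = 1.086519
Link Period 1→Period 2:
ΣP(Period 2)Q(Period 1) = 9.86×173 + 11.74×137 = 1705.78 + 1608.38 = 3314.16
ΣP(Period 1)Q(Period 1) = 8.89×173 + 10.06×137 = 1537.97 + 1378.22 = 2916.19
link = 3314.16/2916.19 = 1.136469
Link Period 2→Period 3:
ΣP(Period 3)Q(Period 2) = 11.37×210 + 9.88×170 = 2387.7 + 1679.6 = 4067.3
ΣP(Period 2)Q(Period 2) = 9.86×210 + 11.74×170 = 2070.6 + 1995.8 = 4066.4
link = 4067.3/4066.4 = 1.000221
Chained index = 100 × 1.086519 × 1.136469 × 1.000221 = 123.5068

123.51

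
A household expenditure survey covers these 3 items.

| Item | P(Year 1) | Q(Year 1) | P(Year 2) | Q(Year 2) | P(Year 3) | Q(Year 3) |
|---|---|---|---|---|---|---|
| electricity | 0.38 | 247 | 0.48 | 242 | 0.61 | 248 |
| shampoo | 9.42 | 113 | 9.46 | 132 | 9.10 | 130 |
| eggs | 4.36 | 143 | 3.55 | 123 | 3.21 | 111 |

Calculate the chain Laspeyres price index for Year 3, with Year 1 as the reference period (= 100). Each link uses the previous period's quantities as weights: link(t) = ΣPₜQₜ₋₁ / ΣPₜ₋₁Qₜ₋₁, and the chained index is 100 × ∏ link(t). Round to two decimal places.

Link Year 1→Year 2:
ΣP(Year 2)Q(Year 1) = 0.48×247 + 9.46×113 + 3.55×143 = 118.56 + 1068.98 + 507.65 = 1695.19
ΣP(Year 1)Q(Year 1) = 0.38×247 + 9.42×113 + 4.36×143 = 93.86 + 1064.46 + 623.48 = 1781.8
link = 1695.19/1781.8 = 0.951392
Link Year 2→Year 3:
ΣP(Year 3)Q(Year 2) = 0.61×242 + 9.10×132 + 3.21×123 = 147.62 + 1201.2 + 394.83 = 1743.65
ΣP(Year 2)Q(Year 2) = 0.48×242 + 9.46×132 + 3.55×123 = 116.16 + 1248.72 + 436.65 = 1801.53
link = 1743.65/1801.53 = 0.967872
Chained index = 100 × 0.951392 × 0.967872 = 92.0825

92.08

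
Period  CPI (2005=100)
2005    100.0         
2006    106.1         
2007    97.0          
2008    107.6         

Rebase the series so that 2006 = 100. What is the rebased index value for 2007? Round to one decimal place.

91.4

Rebased(2007) = 97.0 / 106.1 × 100 = 91.4232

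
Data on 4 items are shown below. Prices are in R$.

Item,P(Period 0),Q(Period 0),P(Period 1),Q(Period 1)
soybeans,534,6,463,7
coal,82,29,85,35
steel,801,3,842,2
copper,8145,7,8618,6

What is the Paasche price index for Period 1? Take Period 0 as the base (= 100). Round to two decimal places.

104.43

Paasche price index uses current-period quantities as weights.
ΣP(Period 1)·Q(Period 1) = 463×7 + 85×35 + 842×2 + 8618×6 = 3241 + 2975 + 1684 + 51708 = 59608
ΣP(Period 0)·Q(Period 1) = 534×7 + 82×35 + 801×2 + 8145×6 = 3738 + 2870 + 1602 + 48870 = 57080
Index = 59608 / 57080 × 100 = 104.4289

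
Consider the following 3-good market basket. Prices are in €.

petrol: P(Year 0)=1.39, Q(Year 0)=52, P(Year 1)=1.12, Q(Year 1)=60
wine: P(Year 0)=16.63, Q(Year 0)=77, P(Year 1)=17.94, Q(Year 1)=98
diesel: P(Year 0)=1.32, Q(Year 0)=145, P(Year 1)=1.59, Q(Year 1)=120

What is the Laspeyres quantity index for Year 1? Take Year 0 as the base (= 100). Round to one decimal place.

121.2

Laspeyres quantity index uses base-period prices as weights.
ΣP(Year 0)·Q(Year 1) = 1.39×60 + 16.63×98 + 1.32×120 = 83.4 + 1629.74 + 158.4 = 1871.54
ΣP(Year 0)·Q(Year 0) = 1.39×52 + 16.63×77 + 1.32×145 = 72.28 + 1280.51 + 191.4 = 1544.19
Index = 1871.54 / 1544.19 × 100 = 121.1988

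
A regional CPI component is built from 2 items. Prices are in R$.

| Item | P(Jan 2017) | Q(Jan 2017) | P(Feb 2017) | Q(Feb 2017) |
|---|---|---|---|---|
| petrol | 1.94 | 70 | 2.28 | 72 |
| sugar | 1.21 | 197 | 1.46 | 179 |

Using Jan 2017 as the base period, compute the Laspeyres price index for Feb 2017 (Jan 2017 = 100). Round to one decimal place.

Laspeyres price index uses base-period quantities as weights.
ΣP(Feb 2017)·Q(Jan 2017) = 2.28×70 + 1.46×197 = 159.6 + 287.62 = 447.22
ΣP(Jan 2017)·Q(Jan 2017) = 1.94×70 + 1.21×197 = 135.8 + 238.37 = 374.17
Index = 447.22 / 374.17 × 100 = 119.5232

119.5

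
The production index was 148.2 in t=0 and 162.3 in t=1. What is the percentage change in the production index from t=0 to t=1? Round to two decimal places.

9.51%

Change = (162.3 − 148.2) / 148.2 × 100
       = 14.1 / 148.2 × 100 = 9.5142%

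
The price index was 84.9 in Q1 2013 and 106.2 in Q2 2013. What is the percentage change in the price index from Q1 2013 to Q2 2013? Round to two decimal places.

Change = (106.2 − 84.9) / 84.9 × 100
       = 21.3 / 84.9 × 100 = 25.0883%

25.09%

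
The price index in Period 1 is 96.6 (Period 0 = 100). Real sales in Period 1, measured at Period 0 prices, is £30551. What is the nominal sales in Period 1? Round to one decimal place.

29512.3

Nominal = Real × (Index/100) = 30551 × (96.6/100)
        = 30551 × 0.966 = 29512.2660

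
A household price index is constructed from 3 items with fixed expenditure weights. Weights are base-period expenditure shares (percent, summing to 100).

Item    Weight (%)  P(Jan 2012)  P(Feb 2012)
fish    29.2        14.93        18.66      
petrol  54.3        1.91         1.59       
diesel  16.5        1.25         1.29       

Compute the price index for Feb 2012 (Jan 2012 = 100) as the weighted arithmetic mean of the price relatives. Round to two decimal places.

98.73

fish: 29.2 × (18.66/14.93) = 29.2 × 1.249833 = 36.4951
petrol: 54.3 × (1.59/1.91) = 54.3 × 0.832461 = 45.2026
diesel: 16.5 × (1.29/1.25) = 16.5 × 1.032000 = 17.0280
Index = Σ wᵢ·(p₁ᵢ/p₀ᵢ) = 36.4951 + 45.2026 + 17.0280 = 98.7257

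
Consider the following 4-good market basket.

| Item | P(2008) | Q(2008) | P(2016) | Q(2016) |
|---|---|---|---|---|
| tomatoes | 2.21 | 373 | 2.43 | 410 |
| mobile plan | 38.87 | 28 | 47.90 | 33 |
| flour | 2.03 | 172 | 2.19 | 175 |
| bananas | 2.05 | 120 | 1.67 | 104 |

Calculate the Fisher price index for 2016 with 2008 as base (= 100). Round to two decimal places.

113.15

Laspeyres component (base-period weights):
ΣP(2016)Q(2008) = 2.43×373 + 47.90×28 + 2.19×172 + 1.67×120 = 906.39 + 1341.2 + 376.68 + 200.4 = 2824.67
ΣP(2008)Q(2008) = 2.21×373 + 38.87×28 + 2.03×172 + 2.05×120 = 824.33 + 1088.36 + 349.16 + 246 = 2507.85
L = 2824.67 / 2507.85 × 100 = 112.6331
Paasche component (current-period weights):
ΣP(2016)Q(2016) = 2.43×410 + 47.90×33 + 2.19×175 + 1.67×104 = 996.3 + 1580.7 + 383.25 + 173.68 = 3133.93
ΣP(2008)Q(2016) = 2.21×410 + 38.87×33 + 2.03×175 + 2.05×104 = 906.1 + 1282.71 + 355.25 + 213.2 = 2757.26
P = 3133.93 / 2757.26 × 100 = 113.6610
Fisher = √(L × P) = √(112.6331 × 113.6610) = 113.1459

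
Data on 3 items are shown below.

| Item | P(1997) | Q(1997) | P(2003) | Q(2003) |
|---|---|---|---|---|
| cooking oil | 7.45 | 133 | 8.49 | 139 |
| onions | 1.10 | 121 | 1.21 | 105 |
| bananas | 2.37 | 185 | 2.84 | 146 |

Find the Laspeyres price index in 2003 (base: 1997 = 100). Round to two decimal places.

115.27

Laspeyres price index uses base-period quantities as weights.
ΣP(2003)·Q(1997) = 8.49×133 + 1.21×121 + 2.84×185 = 1129.17 + 146.41 + 525.4 = 1800.98
ΣP(1997)·Q(1997) = 7.45×133 + 1.10×121 + 2.37×185 = 990.85 + 133.1 + 438.45 = 1562.4
Index = 1800.98 / 1562.4 × 100 = 115.2701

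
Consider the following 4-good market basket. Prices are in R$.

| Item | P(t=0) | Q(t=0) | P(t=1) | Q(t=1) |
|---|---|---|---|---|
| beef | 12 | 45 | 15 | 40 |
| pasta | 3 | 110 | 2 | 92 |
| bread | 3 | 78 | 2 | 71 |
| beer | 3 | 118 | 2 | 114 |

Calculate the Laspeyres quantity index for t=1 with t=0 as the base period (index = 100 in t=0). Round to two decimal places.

Laspeyres quantity index uses base-period prices as weights.
ΣP(t=0)·Q(t=1) = 12×40 + 3×92 + 3×71 + 3×114 = 480 + 276 + 213 + 342 = 1311
ΣP(t=0)·Q(t=0) = 12×45 + 3×110 + 3×78 + 3×118 = 540 + 330 + 234 + 354 = 1458
Index = 1311 / 1458 × 100 = 89.9177

89.92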